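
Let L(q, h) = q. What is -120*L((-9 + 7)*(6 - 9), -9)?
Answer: -720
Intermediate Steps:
-120*L((-9 + 7)*(6 - 9), -9) = -120*(-9 + 7)*(6 - 9) = -(-240)*(-3) = -120*6 = -720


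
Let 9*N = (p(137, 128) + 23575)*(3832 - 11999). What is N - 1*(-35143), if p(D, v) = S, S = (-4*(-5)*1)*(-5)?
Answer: -63801346/3 ≈ -2.1267e+7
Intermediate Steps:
S = -100 (S = (20*1)*(-5) = 20*(-5) = -100)
p(D, v) = -100
N = -63906775/3 (N = ((-100 + 23575)*(3832 - 11999))/9 = (23475*(-8167))/9 = (⅑)*(-191720325) = -63906775/3 ≈ -2.1302e+7)
N - 1*(-35143) = -63906775/3 - 1*(-35143) = -63906775/3 + 35143 = -63801346/3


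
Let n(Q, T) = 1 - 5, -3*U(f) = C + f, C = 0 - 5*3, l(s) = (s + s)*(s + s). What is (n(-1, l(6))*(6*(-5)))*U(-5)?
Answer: 800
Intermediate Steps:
l(s) = 4*s**2 (l(s) = (2*s)*(2*s) = 4*s**2)
C = -15 (C = 0 - 15 = -15)
U(f) = 5 - f/3 (U(f) = -(-15 + f)/3 = 5 - f/3)
n(Q, T) = -4
(n(-1, l(6))*(6*(-5)))*U(-5) = (-24*(-5))*(5 - 1/3*(-5)) = (-4*(-30))*(5 + 5/3) = 120*(20/3) = 800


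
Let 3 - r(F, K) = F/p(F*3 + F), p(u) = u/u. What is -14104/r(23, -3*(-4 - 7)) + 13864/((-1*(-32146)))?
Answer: 56708058/80365 ≈ 705.63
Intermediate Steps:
p(u) = 1
r(F, K) = 3 - F (r(F, K) = 3 - F/1 = 3 - F)
-14104/r(23, -3*(-4 - 7)) + 13864/((-1*(-32146))) = -14104/(3 - 1*23) + 13864/((-1*(-32146))) = -14104/(3 - 23) + 13864/32146 = -14104/(-20) + 13864*(1/32146) = -14104*(-1/20) + 6932/16073 = 3526/5 + 6932/16073 = 56708058/80365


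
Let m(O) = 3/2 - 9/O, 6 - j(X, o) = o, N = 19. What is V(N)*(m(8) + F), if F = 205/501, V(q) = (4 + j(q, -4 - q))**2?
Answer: 1140909/1336 ≈ 853.97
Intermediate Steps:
j(X, o) = 6 - o
m(O) = 3/2 - 9/O (m(O) = 3*(1/2) - 9/O = 3/2 - 9/O)
V(q) = (14 + q)**2 (V(q) = (4 + (6 - (-4 - q)))**2 = (4 + (6 + (4 + q)))**2 = (4 + (10 + q))**2 = (14 + q)**2)
F = 205/501 (F = 205*(1/501) = 205/501 ≈ 0.40918)
V(N)*(m(8) + F) = (14 + 19)**2*((3/2 - 9/8) + 205/501) = 33**2*((3/2 - 9*1/8) + 205/501) = 1089*((3/2 - 9/8) + 205/501) = 1089*(3/8 + 205/501) = 1089*(3143/4008) = 1140909/1336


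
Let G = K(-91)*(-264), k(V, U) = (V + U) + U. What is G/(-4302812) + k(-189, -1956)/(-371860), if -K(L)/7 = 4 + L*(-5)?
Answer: -74444429877/400010917580 ≈ -0.18611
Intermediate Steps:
K(L) = -28 + 35*L (K(L) = -7*(4 + L*(-5)) = -7*(4 - 5*L) = -28 + 35*L)
k(V, U) = V + 2*U (k(V, U) = (U + V) + U = V + 2*U)
G = 848232 (G = (-28 + 35*(-91))*(-264) = (-28 - 3185)*(-264) = -3213*(-264) = 848232)
G/(-4302812) + k(-189, -1956)/(-371860) = 848232/(-4302812) + (-189 + 2*(-1956))/(-371860) = 848232*(-1/4302812) + (-189 - 3912)*(-1/371860) = -212058/1075703 - 4101*(-1/371860) = -212058/1075703 + 4101/371860 = -74444429877/400010917580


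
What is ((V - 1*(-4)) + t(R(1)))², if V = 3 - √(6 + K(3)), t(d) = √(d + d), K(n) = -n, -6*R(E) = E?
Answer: 155/3 - 2*I + 14*√3*(-3 + I)/3 ≈ 27.418 + 6.0829*I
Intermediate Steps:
R(E) = -E/6
t(d) = √2*√d (t(d) = √(2*d) = √2*√d)
V = 3 - √3 (V = 3 - √(6 - 1*3) = 3 - √(6 - 3) = 3 - √3 ≈ 1.2680)
((V - 1*(-4)) + t(R(1)))² = (((3 - √3) - 1*(-4)) + √2*√(-⅙*1))² = (((3 - √3) + 4) + √2*√(-⅙))² = ((7 - √3) + √2*(I*√6/6))² = ((7 - √3) + I*√3/3)² = (7 - √3 + I*√3/3)²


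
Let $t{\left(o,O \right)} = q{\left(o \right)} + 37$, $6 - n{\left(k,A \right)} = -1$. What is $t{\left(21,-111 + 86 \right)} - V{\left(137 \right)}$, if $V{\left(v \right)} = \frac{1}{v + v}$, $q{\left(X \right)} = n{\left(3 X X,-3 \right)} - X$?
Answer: $\frac{6301}{274} \approx 22.996$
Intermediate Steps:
$n{\left(k,A \right)} = 7$ ($n{\left(k,A \right)} = 6 - -1 = 6 + 1 = 7$)
$q{\left(X \right)} = 7 - X$
$t{\left(o,O \right)} = 44 - o$ ($t{\left(o,O \right)} = \left(7 - o\right) + 37 = 44 - o$)
$V{\left(v \right)} = \frac{1}{2 v}$
$t{\left(21,-111 + 86 \right)} - V{\left(137 \right)} = \left(44 - 21\right) - \frac{1}{2 \cdot 137} = \left(44 - 21\right) - \frac{1}{2} \cdot \frac{1}{137} = 23 - \frac{1}{274} = \frac{6301}{274}$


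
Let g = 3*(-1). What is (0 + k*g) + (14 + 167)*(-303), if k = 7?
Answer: -54864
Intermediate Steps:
g = -3
(0 + k*g) + (14 + 167)*(-303) = (0 + 7*(-3)) + (14 + 167)*(-303) = (0 - 21) + 181*(-303) = -21 - 54843 = -54864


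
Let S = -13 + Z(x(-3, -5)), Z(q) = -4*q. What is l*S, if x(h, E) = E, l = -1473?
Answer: -10311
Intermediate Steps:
S = 7 (S = -13 - 4*(-5) = -13 + 20 = 7)
l*S = -1473*7 = -10311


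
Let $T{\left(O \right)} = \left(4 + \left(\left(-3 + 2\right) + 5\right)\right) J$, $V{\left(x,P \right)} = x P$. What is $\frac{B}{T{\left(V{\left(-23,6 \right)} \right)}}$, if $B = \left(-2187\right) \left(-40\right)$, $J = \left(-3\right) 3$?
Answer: $-1215$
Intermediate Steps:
$V{\left(x,P \right)} = P x$
$J = -9$
$T{\left(O \right)} = -72$ ($T{\left(O \right)} = \left(4 + \left(\left(-3 + 2\right) + 5\right)\right) \left(-9\right) = \left(4 + \left(-1 + 5\right)\right) \left(-9\right) = \left(4 + 4\right) \left(-9\right) = 8 \left(-9\right) = -72$)
$B = 87480$
$\frac{B}{T{\left(V{\left(-23,6 \right)} \right)}} = \frac{87480}{-72} = 87480 \left(- \frac{1}{72}\right) = -1215$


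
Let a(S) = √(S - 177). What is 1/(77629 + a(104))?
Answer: 77629/6026261714 - I*√73/6026261714 ≈ 1.2882e-5 - 1.4178e-9*I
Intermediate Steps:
a(S) = √(-177 + S)
1/(77629 + a(104)) = 1/(77629 + √(-177 + 104)) = 1/(77629 + √(-73)) = 1/(77629 + I*√73)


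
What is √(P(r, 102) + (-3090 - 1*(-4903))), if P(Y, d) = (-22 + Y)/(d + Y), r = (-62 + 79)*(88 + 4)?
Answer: 10*√256870/119 ≈ 42.590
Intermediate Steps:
r = 1564 (r = 17*92 = 1564)
P(Y, d) = (-22 + Y)/(Y + d)
√(P(r, 102) + (-3090 - 1*(-4903))) = √((-22 + 1564)/(1564 + 102) + (-3090 - 1*(-4903))) = √(1542/1666 + (-3090 + 4903)) = √((1/1666)*1542 + 1813) = √(771/833 + 1813) = √(1511000/833) = 10*√256870/119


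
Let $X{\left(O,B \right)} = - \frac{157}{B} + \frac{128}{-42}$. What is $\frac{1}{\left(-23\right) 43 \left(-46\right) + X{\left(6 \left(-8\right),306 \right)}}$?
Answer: $\frac{2142}{97440521} \approx 2.1983 \cdot 10^{-5}$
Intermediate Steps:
$X{\left(O,B \right)} = - \frac{64}{21} - \frac{157}{B}$ ($X{\left(O,B \right)} = - \frac{157}{B} + 128 \left(- \frac{1}{42}\right) = - \frac{157}{B} - \frac{64}{21} = - \frac{64}{21} - \frac{157}{B}$)
$\frac{1}{\left(-23\right) 43 \left(-46\right) + X{\left(6 \left(-8\right),306 \right)}} = \frac{1}{\left(-23\right) 43 \left(-46\right) - \left(\frac{64}{21} + \frac{157}{306}\right)} = \frac{1}{\left(-989\right) \left(-46\right) - \frac{7627}{2142}} = \frac{1}{45494 - \frac{7627}{2142}} = \frac{1}{\frac{97440521}{2142}} = \frac{2142}{97440521}$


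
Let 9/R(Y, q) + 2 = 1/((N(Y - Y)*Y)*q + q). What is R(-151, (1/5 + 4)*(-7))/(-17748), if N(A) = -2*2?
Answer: 17787/70153900 ≈ 0.00025354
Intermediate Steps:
N(A) = -4
R(Y, q) = 9/(-2 + 1/(q - 4*Y*q)) (R(Y, q) = 9/(-2 + 1/((-4*Y)*q + q)) = 9/(-2 + 1/(-4*Y*q + q)) = 9/(-2 + 1/(q - 4*Y*q)))
R(-151, (1/5 + 4)*(-7))/(-17748) = (9*((1/5 + 4)*(-7))*(1 - 4*(-151))/(1 - 2*(1/5 + 4)*(-7) + 8*(-151)*((1/5 + 4)*(-7))))/(-17748) = (9*((⅕ + 4)*(-7))*(1 + 604)/(1 - 2*(⅕ + 4)*(-7) + 8*(-151)*((⅕ + 4)*(-7))))*(-1/17748) = (9*((21/5)*(-7))*605/(1 - 42*(-7)/5 + 8*(-151)*((21/5)*(-7))))*(-1/17748) = (9*(-147/5)*605/(1 - 2*(-147/5) + 8*(-151)*(-147/5)))*(-1/17748) = (9*(-147/5)*605/(1 + 294/5 + 177576/5))*(-1/17748) = (9*(-147/5)*605/35575)*(-1/17748) = (9*(-147/5)*(1/35575)*605)*(-1/17748) = -160083/35575*(-1/17748) = 17787/70153900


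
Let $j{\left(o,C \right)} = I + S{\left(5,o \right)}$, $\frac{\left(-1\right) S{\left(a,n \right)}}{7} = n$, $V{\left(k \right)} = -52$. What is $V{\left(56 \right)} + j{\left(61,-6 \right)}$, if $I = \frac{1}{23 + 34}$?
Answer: $- \frac{27302}{57} \approx -478.98$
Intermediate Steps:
$S{\left(a,n \right)} = - 7 n$
$I = \frac{1}{57} \approx 0.017544$
$j{\left(o,C \right)} = \frac{1}{57} - 7 o$
$V{\left(56 \right)} + j{\left(61,-6 \right)} = -52 + \left(\frac{1}{57} - 427\right) = -52 - \frac{24338}{57} = - \frac{27302}{57}$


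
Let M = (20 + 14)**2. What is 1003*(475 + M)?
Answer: 1635893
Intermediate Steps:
M = 1156 (M = 34**2 = 1156)
1003*(475 + M) = 1003*(475 + 1156) = 1003*1631 = 1635893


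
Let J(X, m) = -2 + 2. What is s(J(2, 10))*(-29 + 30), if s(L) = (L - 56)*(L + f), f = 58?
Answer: -3248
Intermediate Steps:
J(X, m) = 0
s(L) = (-56 + L)*(58 + L) (s(L) = (L - 56)*(L + 58) = (-56 + L)*(58 + L))
s(J(2, 10))*(-29 + 30) = (-3248 + 0**2 + 2*0)*(-29 + 30) = (-3248 + 0 + 0)*1 = -3248*1 = -3248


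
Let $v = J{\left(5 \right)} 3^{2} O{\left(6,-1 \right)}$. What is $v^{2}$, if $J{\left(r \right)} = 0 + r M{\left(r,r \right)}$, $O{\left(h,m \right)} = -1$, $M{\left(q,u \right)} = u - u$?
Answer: $0$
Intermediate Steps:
$M{\left(q,u \right)} = 0$
$J{\left(r \right)} = 0$ ($J{\left(r \right)} = 0 + r 0 = 0 + 0 = 0$)
$v = 0$ ($v = 0 \cdot 3^{2} \left(-1\right) = 0 \cdot 9 \left(-1\right) = 0 \left(-1\right) = 0$)
$v^{2} = 0^{2} = 0$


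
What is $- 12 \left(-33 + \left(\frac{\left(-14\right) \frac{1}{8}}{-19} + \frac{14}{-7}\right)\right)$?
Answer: $\frac{7959}{19} \approx 418.89$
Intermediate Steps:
$- 12 \left(-33 + \left(\frac{\left(-14\right) \frac{1}{8}}{-19} + \frac{14}{-7}\right)\right) = - 12 \left(-33 + \left(\left(-14\right) \frac{1}{8} \left(- \frac{1}{19}\right) + 14 \left(- \frac{1}{7}\right)\right)\right) = - 12 \left(-33 - \frac{145}{76}\right) = \left(-12\right) \left(- \frac{2653}{76}\right) = \frac{7959}{19}$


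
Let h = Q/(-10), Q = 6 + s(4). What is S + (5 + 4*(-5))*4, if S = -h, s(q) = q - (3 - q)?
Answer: -589/10 ≈ -58.900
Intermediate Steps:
s(q) = -3 + 2*q (s(q) = q + (-3 + q) = -3 + 2*q)
Q = 11 (Q = 6 + (-3 + 2*4) = 6 + (-3 + 8) = 6 + 5 = 11)
h = -11/10 (h = 11/(-10) = 11*(-⅒) = -11/10 ≈ -1.1000)
S = 11/10 (S = -1*(-11/10) = 11/10 ≈ 1.1000)
S + (5 + 4*(-5))*4 = 11/10 + (5 + 4*(-5))*4 = 11/10 + (5 - 20)*4 = 11/10 - 15*4 = 11/10 - 60 = -589/10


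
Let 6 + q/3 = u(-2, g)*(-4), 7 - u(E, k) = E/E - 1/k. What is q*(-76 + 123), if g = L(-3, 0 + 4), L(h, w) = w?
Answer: -4371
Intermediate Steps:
g = 4 (g = 0 + 4 = 4)
u(E, k) = 6 + 1/k (u(E, k) = 7 - (E/E - 1/k) = 7 - (1 - 1/k) = 7 + (-1 + 1/k) = 6 + 1/k)
q = -93 (q = -18 + 3*((6 + 1/4)*(-4)) = -18 + 3*((6 + ¼)*(-4)) = -18 + 3*((25/4)*(-4)) = -18 + 3*(-25) = -18 - 75 = -93)
q*(-76 + 123) = -93*(-76 + 123) = -93*47 = -4371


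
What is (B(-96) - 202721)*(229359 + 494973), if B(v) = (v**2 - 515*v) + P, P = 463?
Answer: -104015523864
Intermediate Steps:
B(v) = 463 + v**2 - 515*v (B(v) = (v**2 - 515*v) + 463 = 463 + v**2 - 515*v)
(B(-96) - 202721)*(229359 + 494973) = ((463 + (-96)**2 - 515*(-96)) - 202721)*(229359 + 494973) = ((463 + 9216 + 49440) - 202721)*724332 = (59119 - 202721)*724332 = -143602*724332 = -104015523864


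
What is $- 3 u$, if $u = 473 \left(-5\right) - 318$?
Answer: $8049$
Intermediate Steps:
$u = -2683$ ($u = -2365 - 318 = -2683$)
$- 3 u = \left(-3\right) \left(-2683\right) = 8049$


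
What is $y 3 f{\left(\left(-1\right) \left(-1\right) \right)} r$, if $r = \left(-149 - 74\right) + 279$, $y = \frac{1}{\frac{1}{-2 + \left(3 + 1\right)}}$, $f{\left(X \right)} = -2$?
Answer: $-672$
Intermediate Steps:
$y = 2$ ($y = \frac{1}{\frac{1}{-2 + 4}} = \frac{1}{\frac{1}{2}} = 2$)
$r = 56$ ($r = -223 + 279 = 56$)
$y 3 f{\left(\left(-1\right) \left(-1\right) \right)} r = 2 \cdot 3 \left(-2\right) 56 = 6 \left(-2\right) 56 = \left(-12\right) 56 = -672$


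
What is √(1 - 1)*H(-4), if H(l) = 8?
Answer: 0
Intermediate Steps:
√(1 - 1)*H(-4) = √(1 - 1)*8 = √0*8 = 0*8 = 0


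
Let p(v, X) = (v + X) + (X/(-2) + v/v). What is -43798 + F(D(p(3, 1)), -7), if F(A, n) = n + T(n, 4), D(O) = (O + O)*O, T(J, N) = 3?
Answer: -43802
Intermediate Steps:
p(v, X) = 1 + v + X/2 (p(v, X) = (X + v) + (X*(-½) + 1) = (X + v) + (-X/2 + 1) = (X + v) + (1 - X/2) = 1 + v + X/2)
D(O) = 2*O² (D(O) = (2*O)*O = 2*O²)
F(A, n) = 3 + n (F(A, n) = n + 3 = 3 + n)
-43798 + F(D(p(3, 1)), -7) = -43798 + (3 - 7) = -43798 - 4 = -43802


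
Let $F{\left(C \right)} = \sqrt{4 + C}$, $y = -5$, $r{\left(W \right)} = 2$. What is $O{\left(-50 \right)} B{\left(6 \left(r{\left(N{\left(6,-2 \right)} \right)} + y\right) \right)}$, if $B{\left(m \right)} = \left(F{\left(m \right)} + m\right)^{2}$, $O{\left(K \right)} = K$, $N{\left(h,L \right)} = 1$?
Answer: $-15500 + 1800 i \sqrt{14} \approx -15500.0 + 6735.0 i$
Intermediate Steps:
$B{\left(m \right)} = \left(m + \sqrt{4 + m}\right)^{2}$ ($B{\left(m \right)} = \left(\sqrt{4 + m} + m\right)^{2} = \left(m + \sqrt{4 + m}\right)^{2}$)
$O{\left(-50 \right)} B{\left(6 \left(r{\left(N{\left(6,-2 \right)} \right)} + y\right) \right)} = - 50 \left(6 \left(2 - 5\right) + \sqrt{4 + 6 \left(2 - 5\right)}\right)^{2} = - 50 \left(6 \left(-3\right) + \sqrt{4 + 6 \left(-3\right)}\right)^{2} = - 50 \left(-18 + \sqrt{4 - 18}\right)^{2} = - 50 \left(-18 + \sqrt{-14}\right)^{2} = - 50 \left(-18 + i \sqrt{14}\right)^{2}$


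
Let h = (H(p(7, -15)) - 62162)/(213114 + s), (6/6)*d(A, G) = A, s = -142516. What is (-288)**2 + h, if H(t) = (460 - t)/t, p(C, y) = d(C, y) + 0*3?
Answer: 40989328903/494186 ≈ 82943.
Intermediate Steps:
d(A, G) = A
p(C, y) = C (p(C, y) = C + 0*3 = C + 0 = C)
H(t) = (460 - t)/t
h = -434681/494186 (h = ((460 - 1*7)/7 - 62162)/(213114 - 142516) = ((460 - 7)/7 - 62162)/70598 = ((1/7)*453 - 62162)*(1/70598) = (453/7 - 62162)*(1/70598) = -434681/7*1/70598 = -434681/494186 ≈ -0.87959)
(-288)**2 + h = (-288)**2 - 434681/494186 = 82944 - 434681/494186 = 40989328903/494186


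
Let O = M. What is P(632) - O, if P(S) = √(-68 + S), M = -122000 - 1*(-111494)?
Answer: 10506 + 2*√141 ≈ 10530.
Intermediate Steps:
M = -10506 (M = -122000 + 111494 = -10506)
O = -10506
P(632) - O = √(-68 + 632) - 1*(-10506) = √564 + 10506 = 2*√141 + 10506 = 10506 + 2*√141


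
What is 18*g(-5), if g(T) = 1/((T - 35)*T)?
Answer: 9/100 ≈ 0.090000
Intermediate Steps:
g(T) = 1/(T*(-35 + T)) (g(T) = 1/((-35 + T)*T) = 1/(T*(-35 + T)))
18*g(-5) = 18*(1/((-5)*(-35 - 5))) = 18*(-⅕/(-40)) = 18*(-⅕*(-1/40)) = 18*(1/200) = 9/100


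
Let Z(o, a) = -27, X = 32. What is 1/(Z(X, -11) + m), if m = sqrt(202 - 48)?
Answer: -27/575 - sqrt(154)/575 ≈ -0.068539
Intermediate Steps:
m = sqrt(154) ≈ 12.410
1/(Z(X, -11) + m) = 1/(-27 + sqrt(154))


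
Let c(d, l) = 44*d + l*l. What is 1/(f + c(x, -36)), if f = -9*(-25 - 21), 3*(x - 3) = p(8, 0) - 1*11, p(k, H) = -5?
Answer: 3/4822 ≈ 0.00062215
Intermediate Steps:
x = -7/3 (x = 3 + (-5 - 1*11)/3 = 3 + (-5 - 11)/3 = 3 + (1/3)*(-16) = 3 - 16/3 = -7/3 ≈ -2.3333)
c(d, l) = l**2 + 44*d (c(d, l) = 44*d + l**2 = l**2 + 44*d)
f = 414 (f = -9*(-46) = 414)
1/(f + c(x, -36)) = 1/(414 + ((-36)**2 + 44*(-7/3))) = 1/(414 + (1296 - 308/3)) = 1/(414 + 3580/3) = 1/(4822/3) = 3/4822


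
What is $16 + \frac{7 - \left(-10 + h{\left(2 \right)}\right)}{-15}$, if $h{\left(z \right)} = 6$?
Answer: $\frac{229}{15} \approx 15.267$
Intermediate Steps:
$16 + \frac{7 - \left(-10 + h{\left(2 \right)}\right)}{-15} = 16 + \frac{7 + \left(5 \cdot 2 - 6\right)}{-15} = 16 - \frac{7 + \left(10 - 6\right)}{15} = 16 - \frac{7 + 4}{15} = 16 - \frac{11}{15} = \frac{229}{15}$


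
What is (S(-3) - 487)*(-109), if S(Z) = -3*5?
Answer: 54718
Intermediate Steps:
S(Z) = -15
(S(-3) - 487)*(-109) = (-15 - 487)*(-109) = -502*(-109) = 54718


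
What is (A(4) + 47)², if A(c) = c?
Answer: 2601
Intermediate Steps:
(A(4) + 47)² = (4 + 47)² = 51² = 2601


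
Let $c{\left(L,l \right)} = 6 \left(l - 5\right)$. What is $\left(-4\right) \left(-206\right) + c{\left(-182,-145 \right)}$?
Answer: $-76$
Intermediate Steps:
$c{\left(L,l \right)} = -30 + 6 l$ ($c{\left(L,l \right)} = 6 \left(-5 + l\right) = -30 + 6 l$)
$\left(-4\right) \left(-206\right) + c{\left(-182,-145 \right)} = \left(-4\right) \left(-206\right) + \left(-30 + 6 \left(-145\right)\right) = 824 - 900 = -76$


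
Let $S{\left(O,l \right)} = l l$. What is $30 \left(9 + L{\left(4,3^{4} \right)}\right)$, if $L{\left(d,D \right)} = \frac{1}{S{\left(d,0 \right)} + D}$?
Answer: $\frac{7300}{27} \approx 270.37$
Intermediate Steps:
$S{\left(O,l \right)} = l^{2}$
$L{\left(d,D \right)} = \frac{1}{D}$ ($L{\left(d,D \right)} = \frac{1}{0^{2} + D} = \frac{1}{0 + D} = \frac{1}{D}$)
$30 \left(9 + L{\left(4,3^{4} \right)}\right) = 30 \left(9 + \frac{1}{3^{4}}\right) = 30 \left(9 + \frac{1}{81}\right) = 30 \cdot \frac{730}{81} = \frac{7300}{27}$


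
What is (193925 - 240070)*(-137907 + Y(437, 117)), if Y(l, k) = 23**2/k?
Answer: 744530655550/117 ≈ 6.3635e+9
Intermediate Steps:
Y(l, k) = 529/k
(193925 - 240070)*(-137907 + Y(437, 117)) = (193925 - 240070)*(-137907 + 529/117) = -46145*(-137907 + 529*(1/117)) = -46145*(-137907 + 529/117) = -46145*(-16134590/117) = 744530655550/117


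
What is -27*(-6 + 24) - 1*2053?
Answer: -2539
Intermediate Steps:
-27*(-6 + 24) - 1*2053 = -27*18 - 2053 = -486 - 2053 = -2539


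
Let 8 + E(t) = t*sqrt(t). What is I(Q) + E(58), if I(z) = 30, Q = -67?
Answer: 22 + 58*sqrt(58) ≈ 463.71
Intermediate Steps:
E(t) = -8 + t**(3/2) (E(t) = -8 + t*sqrt(t) = -8 + t**(3/2))
I(Q) + E(58) = 30 + (-8 + 58**(3/2)) = 30 + (-8 + 58*sqrt(58)) = 22 + 58*sqrt(58)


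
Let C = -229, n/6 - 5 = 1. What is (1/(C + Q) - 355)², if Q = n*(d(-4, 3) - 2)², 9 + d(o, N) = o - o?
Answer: 2146471127056/17032129 ≈ 1.2602e+5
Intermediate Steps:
n = 36 (n = 30 + 6*1 = 30 + 6 = 36)
d(o, N) = -9 (d(o, N) = -9 + (o - o) = -9 + 0 = -9)
Q = 4356 (Q = 36*(-9 - 2)² = 36*(-11)² = 36*121 = 4356)
(1/(C + Q) - 355)² = (1/(-229 + 4356) - 355)² = (1/4127 - 355)² = (-1465084/4127)² = 2146471127056/17032129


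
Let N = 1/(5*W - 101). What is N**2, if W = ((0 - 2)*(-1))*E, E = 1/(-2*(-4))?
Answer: 16/159201 ≈ 0.00010050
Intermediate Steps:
E = 1/8 ≈ 0.12500
W = 1/4 (W = ((0 - 2)*(-1))*(1/8) = -2*(-1)*(1/8) = 2*(1/8) = 1/4 ≈ 0.25000)
N = -4/399 (N = 1/(5*(1/4) - 101) = 1/(5/4 - 101) = 1/(-399/4) = -4/399 ≈ -0.010025)
N**2 = (-4/399)**2 = 16/159201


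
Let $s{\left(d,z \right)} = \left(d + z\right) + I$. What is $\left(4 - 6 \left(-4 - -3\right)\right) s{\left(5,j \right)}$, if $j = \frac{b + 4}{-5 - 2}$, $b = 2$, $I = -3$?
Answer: $\frac{80}{7} \approx 11.429$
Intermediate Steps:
$j = - \frac{6}{7}$ ($j = \frac{2 + 4}{-5 - 2} = \frac{6}{-7} = 6 \left(- \frac{1}{7}\right) = - \frac{6}{7} \approx -0.85714$)
$s{\left(d,z \right)} = -3 + d + z$ ($s{\left(d,z \right)} = \left(d + z\right) - 3 = -3 + d + z$)
$\left(4 - 6 \left(-4 - -3\right)\right) s{\left(5,j \right)} = \left(4 - 6 \left(-4 - -3\right)\right) \left(-3 + 5 - \frac{6}{7}\right) = \left(4 - 6 \left(-4 + 3\right)\right) \frac{8}{7} = \left(4 - -6\right) \frac{8}{7} = \left(4 + 6\right) \frac{8}{7} = 10 \cdot \frac{8}{7} = \frac{80}{7}$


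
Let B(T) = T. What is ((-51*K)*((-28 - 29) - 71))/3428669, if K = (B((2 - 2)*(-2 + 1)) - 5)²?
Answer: 163200/3428669 ≈ 0.047599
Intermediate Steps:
K = 25 (K = ((2 - 2)*(-2 + 1) - 5)² = (0*(-1) - 5)² = (0 - 5)² = (-5)² = 25)
((-51*K)*((-28 - 29) - 71))/3428669 = ((-51*25)*((-28 - 29) - 71))/3428669 = -1275*(-57 - 71)*(1/3428669) = -1275*(-128)*(1/3428669) = 163200*(1/3428669) = 163200/3428669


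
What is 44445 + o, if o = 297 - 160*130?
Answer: 23942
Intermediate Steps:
o = -20503 (o = 297 - 20800 = -20503)
44445 + o = 44445 - 20503 = 23942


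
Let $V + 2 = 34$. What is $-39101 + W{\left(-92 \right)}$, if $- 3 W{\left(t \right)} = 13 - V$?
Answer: $- \frac{117284}{3} \approx -39095.0$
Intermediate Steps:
$V = 32$ ($V = -2 + 34 = 32$)
$W{\left(t \right)} = \frac{19}{3}$ ($W{\left(t \right)} = - \frac{13 - 32}{3} = \left(- \frac{1}{3}\right) \left(-19\right) = \frac{19}{3}$)
$-39101 + W{\left(-92 \right)} = -39101 + \frac{19}{3} = - \frac{117284}{3}$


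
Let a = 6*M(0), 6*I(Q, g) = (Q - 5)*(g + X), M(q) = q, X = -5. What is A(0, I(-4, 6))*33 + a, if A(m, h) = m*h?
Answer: 0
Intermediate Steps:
I(Q, g) = (-5 + Q)*(-5 + g)/6 (I(Q, g) = ((Q - 5)*(g - 5))/6 = ((-5 + Q)*(-5 + g))/6 = (-5 + Q)*(-5 + g)/6)
a = 0 (a = 6*0 = 0)
A(m, h) = h*m
A(0, I(-4, 6))*33 + a = ((25/6 - 5/6*(-4) - 5/6*6 + (1/6)*(-4)*6)*0)*33 + 0 = ((25/6 + 10/3 - 5 - 4)*0)*33 + 0 = -3/2*0*33 + 0 = 0*33 + 0 = 0 + 0 = 0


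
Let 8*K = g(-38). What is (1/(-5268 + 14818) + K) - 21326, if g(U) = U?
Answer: -407417323/19100 ≈ -21331.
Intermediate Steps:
K = -19/4 (K = (1/8)*(-38) = -19/4 ≈ -4.7500)
(1/(-5268 + 14818) + K) - 21326 = (1/(-5268 + 14818) - 19/4) - 21326 = (1/9550 - 19/4) - 21326 = -90723/19100 - 21326 = -407417323/19100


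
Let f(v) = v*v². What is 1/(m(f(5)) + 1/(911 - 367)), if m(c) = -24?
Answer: -544/13055 ≈ -0.041670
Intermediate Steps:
f(v) = v³
1/(m(f(5)) + 1/(911 - 367)) = 1/(-24 + 1/(911 - 367)) = 1/(-24 + 1/544) = 1/(-13055/544) = -544/13055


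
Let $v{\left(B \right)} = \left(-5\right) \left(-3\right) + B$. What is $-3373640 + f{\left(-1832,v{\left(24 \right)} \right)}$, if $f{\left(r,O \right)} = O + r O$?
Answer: $-3445049$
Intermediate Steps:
$v{\left(B \right)} = 15 + B$
$f{\left(r,O \right)} = O + O r$
$-3373640 + f{\left(-1832,v{\left(24 \right)} \right)} = -3373640 + \left(15 + 24\right) \left(1 - 1832\right) = -3373640 + 39 \left(-1831\right) = -3373640 - 71409 = -3445049$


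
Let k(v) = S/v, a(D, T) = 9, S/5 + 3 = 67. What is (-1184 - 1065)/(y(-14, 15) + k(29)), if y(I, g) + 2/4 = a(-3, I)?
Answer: -130442/1133 ≈ -115.13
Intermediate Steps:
S = 320 (S = -15 + 5*67 = -15 + 335 = 320)
y(I, g) = 17/2 (y(I, g) = -½ + 9 = 17/2)
k(v) = 320/v
(-1184 - 1065)/(y(-14, 15) + k(29)) = (-1184 - 1065)/(17/2 + 320/29) = -2249/(17/2 + 320*(1/29)) = -2249/(17/2 + 320/29) = -2249/1133/58 = -2249*58/1133 = -130442/1133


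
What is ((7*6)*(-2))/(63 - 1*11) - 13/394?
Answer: -8443/5122 ≈ -1.6484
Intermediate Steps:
((7*6)*(-2))/(63 - 1*11) - 13/394 = (42*(-2))/(63 - 11) - 13*1/394 = -84/52 - 13/394 = -84*1/52 - 13/394 = -21/13 - 13/394 = -8443/5122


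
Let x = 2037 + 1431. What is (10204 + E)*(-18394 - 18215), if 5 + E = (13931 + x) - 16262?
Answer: -414999624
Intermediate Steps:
x = 3468
E = 1132 (E = -5 + ((13931 + 3468) - 16262) = -5 + (17399 - 16262) = -5 + 1137 = 1132)
(10204 + E)*(-18394 - 18215) = (10204 + 1132)*(-18394 - 18215) = 11336*(-36609) = -414999624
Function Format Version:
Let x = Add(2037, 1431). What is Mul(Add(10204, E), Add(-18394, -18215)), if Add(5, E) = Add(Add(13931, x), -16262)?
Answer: -414999624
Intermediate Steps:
x = 3468
E = 1132 (E = Add(-5, Add(Add(13931, 3468), -16262)) = Add(-5, Add(17399, -16262)) = Add(-5, 1137) = 1132)
Mul(Add(10204, E), Add(-18394, -18215)) = Mul(Add(10204, 1132), Add(-18394, -18215)) = Mul(11336, -36609) = -414999624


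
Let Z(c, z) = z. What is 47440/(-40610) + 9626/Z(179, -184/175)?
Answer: -3420915223/373612 ≈ -9156.3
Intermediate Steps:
47440/(-40610) + 9626/Z(179, -184/175) = 47440/(-40610) + 9626/((-184/175)) = 47440*(-1/40610) + 9626/((-184*1/175)) = -4744/4061 + 9626/(-184/175) = -4744/4061 + 9626*(-175/184) = -4744/4061 - 842275/92 = -3420915223/373612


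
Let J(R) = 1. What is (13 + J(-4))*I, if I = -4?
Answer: -56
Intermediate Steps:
(13 + J(-4))*I = (13 + 1)*(-4) = 14*(-4) = -56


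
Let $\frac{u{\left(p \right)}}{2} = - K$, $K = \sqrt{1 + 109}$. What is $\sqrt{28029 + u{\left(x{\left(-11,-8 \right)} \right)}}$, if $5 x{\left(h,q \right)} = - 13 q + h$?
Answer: $\sqrt{28029 - 2 \sqrt{110}} \approx 167.36$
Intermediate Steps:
$K = \sqrt{110} \approx 10.488$
$x{\left(h,q \right)} = - \frac{13 q}{5} + \frac{h}{5}$ ($x{\left(h,q \right)} = \frac{- 13 q + h}{5} = \frac{h - 13 q}{5} = - \frac{13 q}{5} + \frac{h}{5}$)
$u{\left(p \right)} = - 2 \sqrt{110}$ ($u{\left(p \right)} = 2 \left(- \sqrt{110}\right) = - 2 \sqrt{110}$)
$\sqrt{28029 + u{\left(x{\left(-11,-8 \right)} \right)}} = \sqrt{28029 - 2 \sqrt{110}}$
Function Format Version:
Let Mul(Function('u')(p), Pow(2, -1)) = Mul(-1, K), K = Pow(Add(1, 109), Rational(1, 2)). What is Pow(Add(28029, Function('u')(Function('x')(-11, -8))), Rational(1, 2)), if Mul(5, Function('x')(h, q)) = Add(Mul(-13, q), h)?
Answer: Pow(Add(28029, Mul(-2, Pow(110, Rational(1, 2)))), Rational(1, 2)) ≈ 167.36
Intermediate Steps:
K = Pow(110, Rational(1, 2)) ≈ 10.488
Function('x')(h, q) = Add(Mul(Rational(-13, 5), q), Mul(Rational(1, 5), h)) (Function('x')(h, q) = Mul(Rational(1, 5), Add(Mul(-13, q), h)) = Mul(Rational(1, 5), Add(h, Mul(-13, q))) = Add(Mul(Rational(-13, 5), q), Mul(Rational(1, 5), h)))
Function('u')(p) = Mul(-2, Pow(110, Rational(1, 2))) (Function('u')(p) = Mul(2, Mul(-1, Pow(110, Rational(1, 2)))) = Mul(-2, Pow(110, Rational(1, 2))))
Pow(Add(28029, Function('u')(Function('x')(-11, -8))), Rational(1, 2)) = Pow(Add(28029, Mul(-2, Pow(110, Rational(1, 2)))), Rational(1, 2))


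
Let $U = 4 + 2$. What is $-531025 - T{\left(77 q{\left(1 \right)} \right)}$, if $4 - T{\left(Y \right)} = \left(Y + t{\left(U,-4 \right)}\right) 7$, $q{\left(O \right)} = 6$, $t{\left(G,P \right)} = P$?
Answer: $-527823$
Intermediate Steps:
$U = 6$
$T{\left(Y \right)} = 32 - 7 Y$ ($T{\left(Y \right)} = 4 - \left(Y - 4\right) 7 = 4 - \left(-4 + Y\right) 7 = 4 - \left(-28 + 7 Y\right) = 32 - 7 Y$)
$-531025 - T{\left(77 q{\left(1 \right)} \right)} = -531025 - \left(32 - 7 \cdot 77 \cdot 6\right) = -531025 - \left(32 - 3234\right) = -531025 - -3202 = -531025 + 3202 = -527823$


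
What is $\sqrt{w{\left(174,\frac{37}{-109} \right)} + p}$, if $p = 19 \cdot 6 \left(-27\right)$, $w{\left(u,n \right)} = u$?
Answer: $22 i \sqrt{6} \approx 53.889 i$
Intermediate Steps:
$p = -3078$ ($p = 114 \left(-27\right) = -3078$)
$\sqrt{w{\left(174,\frac{37}{-109} \right)} + p} = \sqrt{174 - 3078} = \sqrt{-2904} = 22 i \sqrt{6}$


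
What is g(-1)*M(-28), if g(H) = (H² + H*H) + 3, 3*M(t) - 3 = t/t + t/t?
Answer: 25/3 ≈ 8.3333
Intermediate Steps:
M(t) = 5/3 (M(t) = 1 + (t/t + t/t)/3 = 1 + (1 + 1)/3 = 1 + (⅓)*2 = 1 + ⅔ = 5/3)
g(H) = 3 + 2*H² (g(H) = (H² + H²) + 3 = 2*H² + 3 = 3 + 2*H²)
g(-1)*M(-28) = (3 + 2*(-1)²)*(5/3) = (3 + 2*1)*(5/3) = (3 + 2)*(5/3) = 5*(5/3) = 25/3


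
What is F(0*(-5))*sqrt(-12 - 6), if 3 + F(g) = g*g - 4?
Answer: -21*I*sqrt(2) ≈ -29.698*I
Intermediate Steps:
F(g) = -7 + g**2 (F(g) = -3 + (g*g - 4) = -3 + (g**2 - 4) = -3 + (-4 + g**2) = -7 + g**2)
F(0*(-5))*sqrt(-12 - 6) = (-7 + (0*(-5))**2)*sqrt(-12 - 6) = (-7 + 0**2)*sqrt(-18) = (-7 + 0)*(3*I*sqrt(2)) = -21*I*sqrt(2)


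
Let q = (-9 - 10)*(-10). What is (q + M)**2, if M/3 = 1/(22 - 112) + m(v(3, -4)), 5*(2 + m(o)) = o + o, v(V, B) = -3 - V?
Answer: 28121809/900 ≈ 31246.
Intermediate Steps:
m(o) = -2 + 2*o/5 (m(o) = -2 + (o + o)/5 = -2 + (2*o)/5 = -2 + 2*o/5)
M = -397/30 (M = 3*(1/(22 - 112) + (-2 + 2*(-3 - 1*3)/5)) = 3*(1/(-90) + (-2 + 2*(-3 - 3)/5)) = 3*(-1/90 + (-2 + (2/5)*(-6))) = 3*(-1/90 + (-2 - 12/5)) = 3*(-1/90 - 22/5) = 3*(-397/90) = -397/30 ≈ -13.233)
q = 190 (q = -19*(-10) = 190)
(q + M)**2 = (190 - 397/30)**2 = (5303/30)**2 = 28121809/900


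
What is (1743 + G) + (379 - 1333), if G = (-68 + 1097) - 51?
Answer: 1767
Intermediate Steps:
G = 978 (G = 1029 - 51 = 978)
(1743 + G) + (379 - 1333) = (1743 + 978) + (379 - 1333) = 2721 - 954 = 1767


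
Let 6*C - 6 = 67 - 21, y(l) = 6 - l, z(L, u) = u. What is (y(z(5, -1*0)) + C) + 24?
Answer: 116/3 ≈ 38.667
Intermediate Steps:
C = 26/3 (C = 1 + (67 - 21)/6 = 1 + (⅙)*46 = 1 + 23/3 = 26/3 ≈ 8.6667)
(y(z(5, -1*0)) + C) + 24 = ((6 - (-1)*0) + 26/3) + 24 = ((6 - 1*0) + 26/3) + 24 = ((6 + 0) + 26/3) + 24 = (6 + 26/3) + 24 = 44/3 + 24 = 116/3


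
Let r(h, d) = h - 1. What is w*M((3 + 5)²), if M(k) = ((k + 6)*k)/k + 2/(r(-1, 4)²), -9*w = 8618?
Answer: -202523/3 ≈ -67508.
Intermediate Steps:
w = -8618/9 (w = -⅑*8618 = -8618/9 ≈ -957.56)
r(h, d) = -1 + h
M(k) = 13/2 + k (M(k) = ((k + 6)*k)/k + 2/((-1 - 1)²) = ((6 + k)*k)/k + 2/((-2)²) = (k*(6 + k))/k + 2/4 = (6 + k) + 2*(¼) = (6 + k) + ½ = 13/2 + k)
w*M((3 + 5)²) = -8618*(13/2 + (3 + 5)²)/9 = -8618*(13/2 + 8²)/9 = -8618*(13/2 + 64)/9 = -8618/9*141/2 = -202523/3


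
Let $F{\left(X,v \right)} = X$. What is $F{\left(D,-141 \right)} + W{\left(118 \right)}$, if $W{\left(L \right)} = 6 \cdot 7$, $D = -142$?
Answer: $-100$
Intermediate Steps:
$W{\left(L \right)} = 42$
$F{\left(D,-141 \right)} + W{\left(118 \right)} = -142 + 42 = -100$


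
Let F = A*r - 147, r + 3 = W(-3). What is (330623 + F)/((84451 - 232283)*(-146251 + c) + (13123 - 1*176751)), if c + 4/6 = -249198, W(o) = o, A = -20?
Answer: 247947/43844963621 ≈ 5.6551e-6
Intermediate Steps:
c = -747596/3 (c = -⅔ - 249198 = -747596/3 ≈ -2.4920e+5)
r = -6 (r = -3 - 3 = -6)
F = -27 (F = -20*(-6) - 147 = 120 - 147 = -27)
(330623 + F)/((84451 - 232283)*(-146251 + c) + (13123 - 1*176751)) = (330623 - 27)/((84451 - 232283)*(-146251 - 747596/3) + (13123 - 1*176751)) = 330596/(-147832*(-1186349/3) + (13123 - 176751)) = 330596/(175380345368/3 - 163628) = 330596/(175379854484/3) = 330596*(3/175379854484) = 247947/43844963621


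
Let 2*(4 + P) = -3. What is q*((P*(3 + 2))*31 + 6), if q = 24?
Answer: -20316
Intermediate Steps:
P = -11/2 (P = -4 + (½)*(-3) = -4 - 3/2 = -11/2 ≈ -5.5000)
q*((P*(3 + 2))*31 + 6) = 24*(-11*(3 + 2)/2*31 + 6) = 24*(-11/2*5*31 + 6) = 24*(-55/2*31 + 6) = 24*(-1705/2 + 6) = 24*(-1693/2) = -20316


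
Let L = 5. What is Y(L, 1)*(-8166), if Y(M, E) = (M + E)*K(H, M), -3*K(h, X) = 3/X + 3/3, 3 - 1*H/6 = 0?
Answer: 130656/5 ≈ 26131.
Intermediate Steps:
H = 18 (H = 18 - 6*0 = 18 + 0 = 18)
K(h, X) = -⅓ - 1/X (K(h, X) = -(3/X + 3/3)/3 = -(3/X + 3*(⅓))/3 = -(3/X + 1)/3 = -(1 + 3/X)/3 = -⅓ - 1/X)
Y(M, E) = (-3 - M)*(E + M)/(3*M) (Y(M, E) = (M + E)*((-3 - M)/(3*M)) = (E + M)*((-3 - M)/(3*M)) = (-3 - M)*(E + M)/(3*M))
Y(L, 1)*(-8166) = -⅓*(3 + 5)*(1 + 5)/5*(-8166) = -⅓*⅕*8*6*(-8166) = -16/5*(-8166) = 130656/5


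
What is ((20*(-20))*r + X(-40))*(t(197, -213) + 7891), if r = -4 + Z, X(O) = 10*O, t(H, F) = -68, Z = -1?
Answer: 12516800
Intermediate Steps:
r = -5 (r = -4 - 1 = -5)
((20*(-20))*r + X(-40))*(t(197, -213) + 7891) = ((20*(-20))*(-5) + 10*(-40))*(-68 + 7891) = (-400*(-5) - 400)*7823 = (2000 - 400)*7823 = 1600*7823 = 12516800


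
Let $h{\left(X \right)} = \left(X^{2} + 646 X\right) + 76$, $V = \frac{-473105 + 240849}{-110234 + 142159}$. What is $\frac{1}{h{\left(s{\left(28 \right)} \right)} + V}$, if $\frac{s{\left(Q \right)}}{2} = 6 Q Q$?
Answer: $\frac{31925}{3019725115644} \approx 1.0572 \cdot 10^{-8}$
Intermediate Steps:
$s{\left(Q \right)} = 12 Q^{2}$ ($s{\left(Q \right)} = 2 \cdot 6 Q Q = 2 \cdot 6 Q^{2} = 12 Q^{2}$)
$V = - \frac{232256}{31925} \approx -7.2751$
$h{\left(X \right)} = 76 + X^{2} + 646 X$
$\frac{1}{h{\left(s{\left(28 \right)} \right)} + V} = \frac{1}{\left(76 + \left(12 \cdot 28^{2}\right)^{2} + 646 \cdot 12 \cdot 28^{2}\right) - \frac{232256}{31925}} = \frac{1}{\left(76 + \left(12 \cdot 784\right)^{2} + 646 \cdot 12 \cdot 784\right) - \frac{232256}{31925}} = \frac{1}{\left(76 + 9408^{2} + 646 \cdot 9408\right) - \frac{232256}{31925}} = \frac{1}{\left(76 + 88510464 + 6077568\right) - \frac{232256}{31925}} = \frac{1}{94588108 - \frac{232256}{31925}} = \frac{1}{\frac{3019725115644}{31925}} = \frac{31925}{3019725115644}$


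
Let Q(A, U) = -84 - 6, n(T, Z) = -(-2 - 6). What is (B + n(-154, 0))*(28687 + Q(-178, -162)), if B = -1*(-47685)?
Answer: 1363876721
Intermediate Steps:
n(T, Z) = 8 (n(T, Z) = -1*(-8) = 8)
B = 47685
Q(A, U) = -90
(B + n(-154, 0))*(28687 + Q(-178, -162)) = (47685 + 8)*(28687 - 90) = 47693*28597 = 1363876721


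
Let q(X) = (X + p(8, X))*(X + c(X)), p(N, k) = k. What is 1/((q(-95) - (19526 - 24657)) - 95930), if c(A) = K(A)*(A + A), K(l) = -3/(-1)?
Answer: 1/35551 ≈ 2.8129e-5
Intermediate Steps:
K(l) = 3 (K(l) = -3*(-1) = 3)
c(A) = 6*A (c(A) = 3*(A + A) = 3*(2*A) = 6*A)
q(X) = 14*X**2 (q(X) = (X + X)*(X + 6*X) = (2*X)*(7*X) = 14*X**2)
1/((q(-95) - (19526 - 24657)) - 95930) = 1/((14*(-95)**2 - (19526 - 24657)) - 95930) = 1/((14*9025 - 1*(-5131)) - 95930) = 1/((126350 + 5131) - 95930) = 1/(131481 - 95930) = 1/35551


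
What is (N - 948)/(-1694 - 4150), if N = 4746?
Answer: -633/974 ≈ -0.64990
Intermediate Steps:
(N - 948)/(-1694 - 4150) = (4746 - 948)/(-1694 - 4150) = 3798/(-5844) = 3798*(-1/5844) = -633/974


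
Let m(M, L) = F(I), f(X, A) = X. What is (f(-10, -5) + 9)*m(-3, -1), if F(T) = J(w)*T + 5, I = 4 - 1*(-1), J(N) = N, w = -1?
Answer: 0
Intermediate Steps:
I = 5 (I = 4 + 1 = 5)
F(T) = 5 - T (F(T) = -T + 5 = 5 - T)
m(M, L) = 0 (m(M, L) = 5 - 1*5 = 5 - 5 = 0)
(f(-10, -5) + 9)*m(-3, -1) = (-10 + 9)*0 = -1*0 = 0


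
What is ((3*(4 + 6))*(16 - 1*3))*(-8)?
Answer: -3120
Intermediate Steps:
((3*(4 + 6))*(16 - 1*3))*(-8) = ((3*10)*(16 - 3))*(-8) = (30*13)*(-8) = 390*(-8) = -3120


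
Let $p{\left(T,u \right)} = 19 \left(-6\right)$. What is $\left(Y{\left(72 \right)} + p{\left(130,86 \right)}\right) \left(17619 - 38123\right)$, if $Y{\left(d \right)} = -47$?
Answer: $3301144$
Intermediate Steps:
$p{\left(T,u \right)} = -114$
$\left(Y{\left(72 \right)} + p{\left(130,86 \right)}\right) \left(17619 - 38123\right) = \left(-47 - 114\right) \left(17619 - 38123\right) = \left(-161\right) \left(-20504\right) = 3301144$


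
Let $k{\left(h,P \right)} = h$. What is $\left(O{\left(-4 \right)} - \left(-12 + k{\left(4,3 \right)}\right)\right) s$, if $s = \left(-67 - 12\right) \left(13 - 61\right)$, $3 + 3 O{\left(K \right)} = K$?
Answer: $21488$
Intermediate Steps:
$O{\left(K \right)} = -1 + \frac{K}{3}$
$s = 3792$ ($s = - 79 \left(13 - 61\right) = \left(-79\right) \left(-48\right) = 3792$)
$\left(O{\left(-4 \right)} - \left(-12 + k{\left(4,3 \right)}\right)\right) s = \left(\left(-1 + \frac{1}{3} \left(-4\right)\right) + \left(\left(-3 - 4\right) + 3 \cdot 5\right)\right) 3792 = \left(\left(-1 - \frac{4}{3}\right) + \left(\left(-3 - 4\right) + 15\right)\right) 3792 = \left(- \frac{7}{3} + \left(-7 + 15\right)\right) 3792 = \left(- \frac{7}{3} + 8\right) 3792 = \frac{17}{3} \cdot 3792 = 21488$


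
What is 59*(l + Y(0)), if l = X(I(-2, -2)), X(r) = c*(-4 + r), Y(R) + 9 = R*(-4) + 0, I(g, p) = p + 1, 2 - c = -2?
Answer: -1711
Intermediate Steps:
c = 4 (c = 2 - 1*(-2) = 2 + 2 = 4)
I(g, p) = 1 + p
Y(R) = -9 - 4*R (Y(R) = -9 + (R*(-4) + 0) = -9 + (-4*R + 0) = -9 - 4*R)
X(r) = -16 + 4*r (X(r) = 4*(-4 + r) = -16 + 4*r)
l = -20 (l = -16 + 4*(1 - 2) = -16 + 4*(-1) = -16 - 4 = -20)
59*(l + Y(0)) = 59*(-20 + (-9 - 4*0)) = 59*(-20 + (-9 + 0)) = 59*(-20 - 9) = 59*(-29) = -1711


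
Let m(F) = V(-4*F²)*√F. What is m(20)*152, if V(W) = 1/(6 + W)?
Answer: -152*√5/797 ≈ -0.42645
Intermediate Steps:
m(F) = √F/(6 - 4*F²)
m(20)*152 = -√20/(-6 + 4*20²)*152 = -2*√5/(-6 + 4*400)*152 = -2*√5/(-6 + 1600)*152 = -1*2*√5/1594*152 = -1*2*√5*1/1594*152 = -√5/797*152 = -152*√5/797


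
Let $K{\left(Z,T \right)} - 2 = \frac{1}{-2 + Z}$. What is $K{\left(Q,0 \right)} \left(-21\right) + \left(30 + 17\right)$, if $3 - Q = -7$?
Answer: $\frac{19}{8} \approx 2.375$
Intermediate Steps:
$Q = 10$ ($Q = 3 - -7 = 3 + 7 = 10$)
$K{\left(Z,T \right)} = 2 + \frac{1}{-2 + Z}$
$K{\left(Q,0 \right)} \left(-21\right) + \left(30 + 17\right) = \frac{-3 + 2 \cdot 10}{-2 + 10} \left(-21\right) + \left(30 + 17\right) = \frac{-3 + 20}{8} \left(-21\right) + 47 = \frac{1}{8} \cdot 17 \left(-21\right) + 47 = \frac{17}{8} \left(-21\right) + 47 = - \frac{357}{8} + 47 = \frac{19}{8}$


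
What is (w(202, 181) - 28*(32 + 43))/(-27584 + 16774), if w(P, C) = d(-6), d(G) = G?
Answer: 1053/5405 ≈ 0.19482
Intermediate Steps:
w(P, C) = -6
(w(202, 181) - 28*(32 + 43))/(-27584 + 16774) = (-6 - 28*(32 + 43))/(-27584 + 16774) = (-6 - 28*75)/(-10810) = (-6 - 2100)*(-1/10810) = -2106*(-1/10810) = 1053/5405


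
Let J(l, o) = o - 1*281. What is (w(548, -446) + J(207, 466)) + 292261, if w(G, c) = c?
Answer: 292000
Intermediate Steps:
J(l, o) = -281 + o (J(l, o) = o - 281 = -281 + o)
(w(548, -446) + J(207, 466)) + 292261 = (-446 + (-281 + 466)) + 292261 = (-446 + 185) + 292261 = -261 + 292261 = 292000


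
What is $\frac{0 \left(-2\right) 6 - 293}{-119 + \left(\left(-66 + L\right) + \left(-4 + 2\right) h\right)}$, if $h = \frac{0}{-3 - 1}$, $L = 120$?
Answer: $\frac{293}{65} \approx 4.5077$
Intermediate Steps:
$h = 0$ ($h = \frac{0}{-4} = 0 \left(- \frac{1}{4}\right) = 0$)
$\frac{0 \left(-2\right) 6 - 293}{-119 + \left(\left(-66 + L\right) + \left(-4 + 2\right) h\right)} = \frac{0 \left(-2\right) 6 - 293}{-119 + \left(\left(-66 + 120\right) + \left(-4 + 2\right) 0\right)} = \frac{0 \cdot 6 - 293}{-119 + \left(54 - 0\right)} = \frac{0 - 293}{-119 + \left(54 + 0\right)} = - \frac{293}{-119 + 54} = - \frac{293}{-65} = \left(-293\right) \left(- \frac{1}{65}\right) = \frac{293}{65}$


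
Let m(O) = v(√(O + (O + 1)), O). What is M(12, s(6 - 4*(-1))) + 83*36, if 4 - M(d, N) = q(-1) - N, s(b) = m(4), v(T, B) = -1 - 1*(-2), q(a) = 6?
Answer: 2987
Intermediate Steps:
v(T, B) = 1 (v(T, B) = -1 + 2 = 1)
m(O) = 1
s(b) = 1
M(d, N) = -2 + N (M(d, N) = 4 - (6 - N) = 4 + (-6 + N) = -2 + N)
M(12, s(6 - 4*(-1))) + 83*36 = (-2 + 1) + 83*36 = -1 + 2988 = 2987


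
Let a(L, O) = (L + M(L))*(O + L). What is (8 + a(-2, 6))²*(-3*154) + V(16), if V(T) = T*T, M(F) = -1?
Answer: -7136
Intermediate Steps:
a(L, O) = (-1 + L)*(L + O) (a(L, O) = (L - 1)*(O + L) = (-1 + L)*(L + O))
V(T) = T²
(8 + a(-2, 6))²*(-3*154) + V(16) = (8 + ((-2)² - 1*(-2) - 1*6 - 2*6))²*(-3*154) + 16² = (8 + (4 + 2 - 6 - 12))²*(-462) + 256 = (8 - 12)²*(-462) + 256 = (-4)²*(-462) + 256 = 16*(-462) + 256 = -7392 + 256 = -7136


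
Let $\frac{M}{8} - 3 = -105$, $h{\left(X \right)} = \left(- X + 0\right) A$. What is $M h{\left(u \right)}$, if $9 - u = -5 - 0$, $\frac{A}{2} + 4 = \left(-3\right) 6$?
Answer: $-502656$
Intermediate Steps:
$A = -44$ ($A = -8 + 2 \left(\left(-3\right) 6\right) = -8 + 2 \left(-18\right) = -8 - 36 = -44$)
$u = 14$ ($u = 9 - \left(-5 - 0\right) = 9 - \left(-5 + 0\right) = 9 - -5 = 9 + 5 = 14$)
$h{\left(X \right)} = 44 X$ ($h{\left(X \right)} = \left(- X + 0\right) \left(-44\right) = - X \left(-44\right) = 44 X$)
$M = -816$ ($M = 24 + 8 \left(-105\right) = 24 - 840 = -816$)
$M h{\left(u \right)} = - 816 \cdot 44 \cdot 14 = \left(-816\right) 616 = -502656$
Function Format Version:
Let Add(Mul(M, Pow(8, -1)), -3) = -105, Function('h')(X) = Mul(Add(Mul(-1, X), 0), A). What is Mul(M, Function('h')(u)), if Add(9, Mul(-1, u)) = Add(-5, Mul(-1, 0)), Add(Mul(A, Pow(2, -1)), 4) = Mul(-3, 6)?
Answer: -502656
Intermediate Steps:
A = -44 (A = Add(-8, Mul(2, Mul(-3, 6))) = Add(-8, Mul(2, -18)) = Add(-8, -36) = -44)
u = 14 (u = Add(9, Mul(-1, Add(-5, Mul(-1, 0)))) = Add(9, Mul(-1, Add(-5, 0))) = Add(9, Mul(-1, -5)) = Add(9, 5) = 14)
Function('h')(X) = Mul(44, X) (Function('h')(X) = Mul(Add(Mul(-1, X), 0), -44) = Mul(Mul(-1, X), -44) = Mul(44, X))
M = -816 (M = Add(24, Mul(8, -105)) = Add(24, -840) = -816)
Mul(M, Function('h')(u)) = Mul(-816, Mul(44, 14)) = Mul(-816, 616) = -502656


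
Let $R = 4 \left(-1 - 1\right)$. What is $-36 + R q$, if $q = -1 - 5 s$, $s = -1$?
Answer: $-68$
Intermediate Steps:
$R = -8$ ($R = 4 \left(-2\right) = -8$)
$q = 4$ ($q = -1 - -5 = -1 + 5 = 4$)
$-36 + R q = -36 - 32 = -68$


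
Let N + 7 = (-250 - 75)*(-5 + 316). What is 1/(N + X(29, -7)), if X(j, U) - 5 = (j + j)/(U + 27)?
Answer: -10/1010741 ≈ -9.8937e-6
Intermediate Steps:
X(j, U) = 5 + 2*j/(27 + U) (X(j, U) = 5 + (j + j)/(U + 27) = 5 + (2*j)/(27 + U) = 5 + 2*j/(27 + U))
N = -101082 (N = -7 + (-250 - 75)*(-5 + 316) = -7 - 325*311 = -7 - 101075 = -101082)
1/(N + X(29, -7)) = 1/(-101082 + (135 + 2*29 + 5*(-7))/(27 - 7)) = 1/(-101082 + (135 + 58 - 35)/20) = 1/(-101082 + (1/20)*158) = 1/(-101082 + 79/10) = 1/(-1010741/10) = -10/1010741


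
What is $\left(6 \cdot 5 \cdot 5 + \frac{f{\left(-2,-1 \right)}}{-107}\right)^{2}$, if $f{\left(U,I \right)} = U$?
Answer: $\frac{257666704}{11449} \approx 22506.0$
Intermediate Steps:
$\left(6 \cdot 5 \cdot 5 + \frac{f{\left(-2,-1 \right)}}{-107}\right)^{2} = \left(6 \cdot 5 \cdot 5 - \frac{2}{-107}\right)^{2} = \left(30 \cdot 5 - - \frac{2}{107}\right)^{2} = \left(150 + \frac{2}{107}\right)^{2} = \left(\frac{16052}{107}\right)^{2} = \frac{257666704}{11449}$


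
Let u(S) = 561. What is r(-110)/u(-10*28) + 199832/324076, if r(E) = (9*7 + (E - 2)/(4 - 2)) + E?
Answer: 19681481/45451659 ≈ 0.43302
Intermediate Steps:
r(E) = 62 + 3*E/2 (r(E) = (63 + (-2 + E)/2) + E = (63 + (-2 + E)*(½)) + E = (63 + (-1 + E/2)) + E = (62 + E/2) + E = 62 + 3*E/2)
r(-110)/u(-10*28) + 199832/324076 = (62 + (3/2)*(-110))/561 + 199832/324076 = (62 - 165)*(1/561) + 199832*(1/324076) = -103*1/561 + 49958/81019 = -103/561 + 49958/81019 = 19681481/45451659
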